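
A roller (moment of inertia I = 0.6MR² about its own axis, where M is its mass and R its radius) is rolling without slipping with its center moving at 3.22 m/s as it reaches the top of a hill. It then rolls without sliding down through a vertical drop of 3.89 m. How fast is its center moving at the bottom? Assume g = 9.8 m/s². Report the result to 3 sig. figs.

The moment of inertia is 0.6MR², giving k ≡ I/(MR²) = 0.6.
The rolling condition ω = v/R makes the rotational term ½I(v/R)² = ½kMv², so KE_total = ½(1+k)Mv² = (4/5)Mv².
Energy conservation: (4/5)Mv₀² + Mgh = (4/5)Mv², so v² = v₀² + 2gh/(1+k).
v = √(3.22² + 2×9.8×3.89/1.6) = √58.02 ≈ 7.62 m/s.

v ≈ 7.62 m/s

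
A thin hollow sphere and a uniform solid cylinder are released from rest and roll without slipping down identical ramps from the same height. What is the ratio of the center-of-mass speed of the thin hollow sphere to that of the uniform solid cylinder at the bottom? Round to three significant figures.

Each satisfies Mgh = ½(1+k)Mv² with k = I/(MR²), so v ∝ 1/√(1+k).
For the thin hollow sphere k = 2/3; for the uniform solid cylinder k = 0.5.
v₁/v₂ = √((1+k₂)/(1+k₁)) = √(1.5/1.667) ≈ 0.949.

v_ratio ≈ 0.949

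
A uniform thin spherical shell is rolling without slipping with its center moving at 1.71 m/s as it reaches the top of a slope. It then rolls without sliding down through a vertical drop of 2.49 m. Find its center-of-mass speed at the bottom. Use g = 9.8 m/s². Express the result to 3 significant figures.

Here I = (2/3)MR², so the shape factor k = I/(MR²) = 2/3.
Since it rolls without slipping, ω = v/R and KE = ½Mv² + ½Iω² = ½(1+k)Mv² = (5/6)Mv².
Energy conservation: (5/6)Mv₀² + Mgh = (5/6)Mv², so v² = v₀² + 2gh/(1+k).
v = √(1.71² + 2×9.8×2.49/1.667) = √32.21 ≈ 5.68 m/s.

v ≈ 5.68 m/s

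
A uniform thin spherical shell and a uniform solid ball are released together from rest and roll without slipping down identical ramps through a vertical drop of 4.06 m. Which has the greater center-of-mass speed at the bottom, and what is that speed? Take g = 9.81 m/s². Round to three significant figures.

the uniform solid ball, at v ≈ 7.54 m/s

For rolling without slipping, Mgh = ½(1+k)Mv² where k = I/(MR²), so v = √(2gh/(1+k)).
Uniform thin spherical shell: k = 2/3, giving v = √(2×9.81×4.06/1.667) = 6.913 m/s.
Uniform solid ball: k = 0.4, giving v = √(2×9.81×4.06/1.4) = 7.543 m/s.
The smaller k wins: the uniform solid ball, at ≈ 7.54 m/s.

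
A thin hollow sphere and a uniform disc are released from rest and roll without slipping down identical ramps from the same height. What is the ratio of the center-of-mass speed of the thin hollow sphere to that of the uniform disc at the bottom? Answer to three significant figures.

v_ratio ≈ 0.949

Each satisfies Mgh = ½(1+k)Mv² with k = I/(MR²), so v ∝ 1/√(1+k).
For the thin hollow sphere k = 2/3; for the uniform disc k = 0.5.
v₁/v₂ = √((1+k₂)/(1+k₁)) = √(1.5/1.667) ≈ 0.949.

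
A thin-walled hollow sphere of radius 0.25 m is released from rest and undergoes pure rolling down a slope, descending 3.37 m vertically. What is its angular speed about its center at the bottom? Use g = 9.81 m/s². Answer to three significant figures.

The moment of inertia is (2/3)MR², giving k ≡ I/(MR²) = 2/3.
The rolling condition ω = v/R makes the rotational term ½I(v/R)² = ½kMv², so KE_total = ½(1+k)Mv² = (5/6)Mv².
Energy conservation Mgh = ½(1+k)Mv² gives v = √(2gh/(1+k)) = √(2 × 9.81 × 3.37 / 1.667) = 6.299 m/s.
Then ω = v/R = 6.299 / 0.25 ≈ 25.2 rad/s.

ω ≈ 25.2 rad/s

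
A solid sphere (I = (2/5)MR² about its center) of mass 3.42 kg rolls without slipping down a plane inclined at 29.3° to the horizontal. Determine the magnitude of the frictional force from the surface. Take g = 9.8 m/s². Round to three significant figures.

f ≈ 4.69 N

For this body I = (2/5)MR², i.e. k = I/(MR²) = 0.4.
Newton's second law down the slope: Mg sinθ − f = Ma. The torque equation fR = Iα (with α = a/R) gives f = kMa.
Combining, a = g sinθ/(1+k) and f = kMa = kMg sinθ/(1+k).
f = 0.4 × 3.42 × 9.8 × sin29.3° / 1.4 ≈ 4.69 N.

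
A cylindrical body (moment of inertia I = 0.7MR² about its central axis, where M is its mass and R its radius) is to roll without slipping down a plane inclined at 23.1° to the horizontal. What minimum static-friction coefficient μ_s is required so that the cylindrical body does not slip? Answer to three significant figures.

The moment of inertia is 0.7MR², giving k ≡ I/(MR²) = 0.7.
Along the incline Mg sinθ − f = Ma, and torque about the center fR = Iα = kMR²(a/R) gives f = kMa.
These give a = g sinθ/(1+k) and the required friction f = kMg sinθ/(1+k).
With N = Mg cosθ, the no-slip condition f ≤ μN gives μ_min = f/N = k tanθ/(1+k).
μ_min = 0.7 × tan23.1° / 1.7 ≈ 0.176.

μ_min ≈ 0.176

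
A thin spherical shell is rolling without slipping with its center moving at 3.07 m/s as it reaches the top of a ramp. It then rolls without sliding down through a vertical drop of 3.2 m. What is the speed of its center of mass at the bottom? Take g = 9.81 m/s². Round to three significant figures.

Here I = (2/3)MR², so the shape factor k = I/(MR²) = 2/3.
Pure rolling means v = ωR; then KE = ½Mv² + ½I(v/R)² = ½(1+k)Mv² = (5/6)Mv².
Conserving energy between top and bottom: (5/6)Mv² = (5/6)Mv₀² + Mgh, hence v² = v₀² + 2gh/(1+k).
v = √(3.07² + 2×9.81×3.2/1.667) = √47.1 ≈ 6.86 m/s.

v ≈ 6.86 m/s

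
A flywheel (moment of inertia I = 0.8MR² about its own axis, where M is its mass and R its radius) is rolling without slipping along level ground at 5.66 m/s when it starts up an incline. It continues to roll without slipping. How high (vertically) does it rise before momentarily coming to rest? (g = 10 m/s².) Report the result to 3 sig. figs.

h ≈ 2.88 m

With I = 0.8MR², the ratio k = I/(MR²) is 0.8.
Pure rolling means v = ωR; then KE = ½Mv² + ½I(v/R)² = ½(1+k)Mv² = (9/10)Mv².
All of this converts to potential energy at the highest point: (9/10)Mv₀² = Mgh.
Thus h = (1+k)v₀²/(2g) = 1.8 × 5.66² / (2 × 10) ≈ 2.88 m.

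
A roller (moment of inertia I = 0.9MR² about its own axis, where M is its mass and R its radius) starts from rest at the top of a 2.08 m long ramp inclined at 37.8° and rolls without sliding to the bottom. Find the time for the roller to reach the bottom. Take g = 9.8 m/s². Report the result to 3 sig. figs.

Here I = 0.9MR², so the shape factor k = I/(MR²) = 0.9.
Translational: Mg sinθ − f = Ma. Rotational about the CM: fR = Iα = kMRa, so f = kMa.
Hence a = g sinθ/(1+k) = 9.8×sin37.8°/1.9 = 3.161 m/s².
With constant a from rest, t = √(2L/a) = √(2·2.08/3.161) ≈ 1.15 s.

t ≈ 1.15 s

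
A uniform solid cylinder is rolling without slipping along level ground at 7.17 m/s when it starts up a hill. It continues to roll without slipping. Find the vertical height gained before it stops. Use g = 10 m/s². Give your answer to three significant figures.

h ≈ 3.86 m

For this body I = (1/2)MR², i.e. k = I/(MR²) = 0.5.
The rolling condition ω = v/R makes the rotational term ½I(v/R)² = ½kMv², so KE_total = ½(1+k)Mv² = (3/4)Mv².
At the top the kinetic energy is zero, so (3/4)Mv₀² = Mgh.
Thus h = (1+k)v₀²/(2g) = 1.5 × 7.17² / (2 × 10) ≈ 3.86 m.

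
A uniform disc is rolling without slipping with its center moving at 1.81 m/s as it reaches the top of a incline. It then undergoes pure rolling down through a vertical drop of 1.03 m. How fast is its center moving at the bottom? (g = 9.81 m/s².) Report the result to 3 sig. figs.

v ≈ 4.09 m/s

Here I = (1/2)MR², so the shape factor k = I/(MR²) = 0.5.
Pure rolling means v = ωR; then KE = ½Mv² + ½I(v/R)² = ½(1+k)Mv² = (3/4)Mv².
Conserving energy between top and bottom: (3/4)Mv² = (3/4)Mv₀² + Mgh, hence v² = v₀² + 2gh/(1+k).
v = √(1.81² + 2×9.81×1.03/1.5) = √16.75 ≈ 4.09 m/s.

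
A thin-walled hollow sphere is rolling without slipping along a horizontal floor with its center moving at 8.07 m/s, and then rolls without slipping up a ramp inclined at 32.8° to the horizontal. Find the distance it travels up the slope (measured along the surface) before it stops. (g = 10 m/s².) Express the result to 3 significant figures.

For this body I = (2/3)MR², i.e. k = I/(MR²) = 2/3.
Pure rolling means v = ωR; then KE = ½Mv² + ½I(v/R)² = ½(1+k)Mv² = (5/6)Mv².
Setting this equal to Mgh gives the vertical rise h = (1+k)v₀²/(2g) = 1.667×8.07²/(2×10) = 5.427 m.
The distance along the slope is d = h/sinθ = 5.427/sin32.8° ≈ 10.0 m.

d ≈ 10.0 m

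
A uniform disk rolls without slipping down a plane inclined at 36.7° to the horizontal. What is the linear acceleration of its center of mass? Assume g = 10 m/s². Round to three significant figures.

The moment of inertia is (1/2)MR², giving k ≡ I/(MR²) = 0.5.
Newton's second law down the slope: Mg sinθ − f = Ma. The torque equation fR = Iα (with α = a/R) gives f = kMa.
Eliminating f: Mg sinθ = (1+k)Ma, so a = g sinθ/(1+k) = 10 × sin36.7° / 1.5 ≈ 3.98 m/s².

a ≈ 3.98 m/s²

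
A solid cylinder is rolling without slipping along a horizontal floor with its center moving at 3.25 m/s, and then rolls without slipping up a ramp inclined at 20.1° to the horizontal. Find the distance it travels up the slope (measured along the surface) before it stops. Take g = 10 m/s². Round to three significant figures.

d ≈ 2.31 m

Here I = (1/2)MR², so the shape factor k = I/(MR²) = 0.5.
Since it rolls without slipping, ω = v/R and KE = ½Mv² + ½Iω² = ½(1+k)Mv² = (3/4)Mv².
Setting this equal to Mgh gives the vertical rise h = (1+k)v₀²/(2g) = 1.5×3.25²/(2×10) = 0.7922 m.
Along the incline, d = h/sinθ = 0.7922/sin20.1° ≈ 2.31 m.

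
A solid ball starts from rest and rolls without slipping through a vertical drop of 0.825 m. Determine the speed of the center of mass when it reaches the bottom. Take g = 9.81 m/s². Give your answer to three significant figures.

Here I = (2/5)MR², so the shape factor k = I/(MR²) = 0.4.
Since it rolls without slipping, ω = v/R and KE = ½Mv² + ½Iω² = ½(1+k)Mv² = (7/10)Mv².
Energy conservation: Mgh = (7/10)Mv², so v = √(2gh/(1+k)) = √(2 × 9.81 × 0.825 / 1.4) ≈ 3.40 m/s.

v ≈ 3.40 m/s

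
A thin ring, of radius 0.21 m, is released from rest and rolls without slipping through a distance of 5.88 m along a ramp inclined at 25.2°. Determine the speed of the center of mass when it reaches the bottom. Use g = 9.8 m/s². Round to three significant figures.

The moment of inertia is MR², giving k ≡ I/(MR²) = 1.
Since it rolls without slipping, ω = v/R and KE = ½Mv² + ½Iω² = ½(1+k)Mv² = Mv².
The vertical drop is h = L sinθ = 5.88 × sin25.2° = 2.504 m.
Setting Mgh = Mv² gives v = √(2gh/(1+k)) = √(2·9.8·2.504/2) ≈ 4.95 m/s.

v ≈ 4.95 m/s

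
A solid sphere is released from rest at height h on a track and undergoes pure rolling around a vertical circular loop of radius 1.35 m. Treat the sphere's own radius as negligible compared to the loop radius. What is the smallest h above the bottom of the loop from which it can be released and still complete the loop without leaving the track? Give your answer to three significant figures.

h_min ≈ 3.65 m

Here I = (2/5)MR², so the shape factor k = I/(MR²) = 0.4.
At the top, contact is just lost when gravity alone supplies the centripetal force: Mg = Mv_top²/r, i.e. v_top² = gr.
With ω = v/R, the kinetic energy at speed v is ½(1+k)Mv² = (7/10)Mv².
Energy conservation from release (height h) to the top (height 2r): Mgh = Mg(2r) + (7/10)M·gr.
Thus h_min = 2r + (1+k)r/2 = r(2 + 1.4/2) = 1.35 × 2.7 ≈ 3.65 m.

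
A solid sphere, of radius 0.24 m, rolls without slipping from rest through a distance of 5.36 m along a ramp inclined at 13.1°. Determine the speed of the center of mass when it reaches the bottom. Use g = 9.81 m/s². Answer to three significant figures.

With I = (2/5)MR², the ratio k = I/(MR²) is 0.4.
Rolling without slipping gives ω = v/R, so the total kinetic energy is ½Mv² + ½Iω² = ½(1+k)Mv² = (7/10)Mv².
The vertical drop is h = L sinθ = 5.36 × sin13.1° = 1.215 m.
Energy conservation: Mgh = (7/10)Mv², so v = √(2gh/(1+k)) = √(2 × 9.81 × 1.215 / 1.4) ≈ 4.13 m/s.

v ≈ 4.13 m/s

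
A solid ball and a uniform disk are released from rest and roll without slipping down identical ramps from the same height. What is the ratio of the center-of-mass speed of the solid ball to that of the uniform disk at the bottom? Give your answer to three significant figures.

v_ratio ≈ 1.04

Each satisfies Mgh = ½(1+k)Mv² with k = I/(MR²), so v ∝ 1/√(1+k).
For the solid ball k = 0.4; for the uniform disk k = 0.5.
v₁/v₂ = √((1+k₂)/(1+k₁)) = √(1.5/1.4) ≈ 1.04.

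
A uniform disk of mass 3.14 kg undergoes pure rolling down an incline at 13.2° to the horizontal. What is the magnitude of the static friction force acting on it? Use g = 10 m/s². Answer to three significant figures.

For this body I = (1/2)MR², i.e. k = I/(MR²) = 0.5.
Along the incline Mg sinθ − f = Ma, and torque about the center fR = Iα = kMR²(a/R) gives f = kMa.
Combining, a = g sinθ/(1+k) and f = kMa = kMg sinθ/(1+k).
f = 0.5 × 3.14 × 10 × sin13.2° / 1.5 ≈ 2.39 N.

f ≈ 2.39 N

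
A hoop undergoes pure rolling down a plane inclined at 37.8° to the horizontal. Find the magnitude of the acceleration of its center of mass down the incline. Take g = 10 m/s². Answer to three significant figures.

With I = MR², the ratio k = I/(MR²) is 1.
Newton's second law down the slope: Mg sinθ − f = Ma. The torque equation fR = Iα (with α = a/R) gives f = kMa.
Eliminating f: Mg sinθ = (1+k)Ma, so a = g sinθ/(1+k) = 10 × sin37.8° / 2 ≈ 3.06 m/s².

a ≈ 3.06 m/s²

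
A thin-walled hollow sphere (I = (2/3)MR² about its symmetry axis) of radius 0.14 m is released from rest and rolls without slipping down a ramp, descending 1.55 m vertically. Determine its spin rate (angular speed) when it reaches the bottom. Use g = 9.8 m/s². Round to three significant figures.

With I = (2/3)MR², the ratio k = I/(MR²) is 2/3.
The rolling condition ω = v/R makes the rotational term ½I(v/R)² = ½kMv², so KE_total = ½(1+k)Mv² = (5/6)Mv².
Energy conservation Mgh = ½(1+k)Mv² gives v = √(2gh/(1+k)) = √(2 × 9.8 × 1.55 / 1.667) = 4.269 m/s.
The angular speed follows from ω = v/R = 4.269/0.14 ≈ 30.5 rad/s.

ω ≈ 30.5 rad/s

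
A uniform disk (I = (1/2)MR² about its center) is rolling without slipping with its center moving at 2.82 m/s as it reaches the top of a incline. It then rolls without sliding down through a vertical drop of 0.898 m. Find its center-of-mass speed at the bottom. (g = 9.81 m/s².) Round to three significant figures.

The moment of inertia is (1/2)MR², giving k ≡ I/(MR²) = 0.5.
The rolling condition ω = v/R makes the rotational term ½I(v/R)² = ½kMv², so KE_total = ½(1+k)Mv² = (3/4)Mv².
Conserving energy between top and bottom: (3/4)Mv² = (3/4)Mv₀² + Mgh, hence v² = v₀² + 2gh/(1+k).
v = √(2.82² + 2×9.81×0.898/1.5) = √19.7 ≈ 4.44 m/s.

v ≈ 4.44 m/s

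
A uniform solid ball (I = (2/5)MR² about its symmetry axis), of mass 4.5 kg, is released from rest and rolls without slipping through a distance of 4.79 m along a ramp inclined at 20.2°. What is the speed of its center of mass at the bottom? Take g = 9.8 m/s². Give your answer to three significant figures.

For this body I = (2/5)MR², i.e. k = I/(MR²) = 0.4.
Since it rolls without slipping, ω = v/R and KE = ½Mv² + ½Iω² = ½(1+k)Mv² = (7/10)Mv².
The vertical drop is h = L sinθ = 4.79 × sin20.2° = 1.654 m.
Energy conservation: Mgh = (7/10)Mv², so v = √(2gh/(1+k)) = √(2 × 9.8 × 1.654 / 1.4) ≈ 4.81 m/s.

v ≈ 4.81 m/s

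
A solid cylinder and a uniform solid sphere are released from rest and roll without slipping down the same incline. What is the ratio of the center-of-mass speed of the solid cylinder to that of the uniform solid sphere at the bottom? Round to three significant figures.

Each satisfies Mgh = ½(1+k)Mv² with k = I/(MR²), so v ∝ 1/√(1+k).
For the solid cylinder k = 0.5; for the uniform solid sphere k = 0.4.
v₁/v₂ = √((1+k₂)/(1+k₁)) = √(1.4/1.5) ≈ 0.966.

v_ratio ≈ 0.966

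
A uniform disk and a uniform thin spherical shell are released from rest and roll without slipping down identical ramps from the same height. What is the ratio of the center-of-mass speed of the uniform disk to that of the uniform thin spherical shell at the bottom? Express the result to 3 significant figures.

v_ratio ≈ 1.05

Each satisfies Mgh = ½(1+k)Mv² with k = I/(MR²), so v ∝ 1/√(1+k).
For the uniform disk k = 0.5; for the uniform thin spherical shell k = 2/3.
v₁/v₂ = √((1+k₂)/(1+k₁)) = √(1.667/1.5) ≈ 1.05.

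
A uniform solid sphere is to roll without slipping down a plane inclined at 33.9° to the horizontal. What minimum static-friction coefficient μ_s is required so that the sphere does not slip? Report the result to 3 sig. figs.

μ_min ≈ 0.192

For this body I = (2/5)MR², i.e. k = I/(MR²) = 0.4.
Translational: Mg sinθ − f = Ma. Rotational about the CM: fR = Iα = kMRa, so f = kMa.
These give a = g sinθ/(1+k) and the required friction f = kMg sinθ/(1+k).
The normal force is N = Mg cosθ, so μ_min = f/N = k tanθ/(1+k).
μ_min = 0.4 × tan33.9° / 1.4 ≈ 0.192.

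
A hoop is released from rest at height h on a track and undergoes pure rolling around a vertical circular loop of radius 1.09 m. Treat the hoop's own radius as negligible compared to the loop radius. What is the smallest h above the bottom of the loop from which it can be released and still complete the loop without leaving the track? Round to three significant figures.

h_min ≈ 3.27 m

The moment of inertia is MR², giving k ≡ I/(MR²) = 1.
At the top of the loop, the minimum-contact condition is Mg = Mv_top²/r, so v_top² = gr.
With ω = v/R, the kinetic energy at speed v is ½(1+k)Mv² = Mv².
Energy conservation from release (height h) to the top (height 2r): Mgh = Mg(2r) + M·gr.
Thus h_min = 2r + (1+k)r/2 = r(2 + 2/2) = 1.09 × 3 ≈ 3.27 m.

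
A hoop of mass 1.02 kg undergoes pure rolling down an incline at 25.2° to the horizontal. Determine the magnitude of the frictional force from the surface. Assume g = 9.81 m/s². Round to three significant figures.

f ≈ 2.13 N

With I = MR², the ratio k = I/(MR²) is 1.
Newton's second law down the slope: Mg sinθ − f = Ma. The torque equation fR = Iα (with α = a/R) gives f = kMa.
Combining, a = g sinθ/(1+k) and f = kMa = kMg sinθ/(1+k).
f = 1 × 1.02 × 9.81 × sin25.2° / 2 ≈ 2.13 N.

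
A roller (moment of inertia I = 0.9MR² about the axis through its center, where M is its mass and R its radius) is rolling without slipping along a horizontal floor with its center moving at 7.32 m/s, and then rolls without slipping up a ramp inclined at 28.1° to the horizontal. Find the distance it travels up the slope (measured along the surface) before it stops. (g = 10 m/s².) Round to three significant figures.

d ≈ 10.8 m

For this body I = 0.9MR², i.e. k = I/(MR²) = 0.9.
The rolling condition ω = v/R makes the rotational term ½I(v/R)² = ½kMv², so KE_total = ½(1+k)Mv² = (19/20)Mv².
Setting this equal to Mgh gives the vertical rise h = (1+k)v₀²/(2g) = 1.9×7.32²/(2×10) = 5.09 m.
The distance along the slope is d = h/sinθ = 5.09/sin28.1° ≈ 10.8 m.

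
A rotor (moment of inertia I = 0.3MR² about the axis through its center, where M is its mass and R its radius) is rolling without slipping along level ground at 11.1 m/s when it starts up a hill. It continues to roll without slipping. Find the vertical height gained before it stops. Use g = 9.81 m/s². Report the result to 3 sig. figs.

With I = 0.3MR², the ratio k = I/(MR²) is 0.3.
The rolling condition ω = v/R makes the rotational term ½I(v/R)² = ½kMv², so KE_total = ½(1+k)Mv² = (13/20)Mv².
All of this converts to potential energy at the highest point: (13/20)Mv₀² = Mgh.
Thus h = (1+k)v₀²/(2g) = 1.3 × 11.1² / (2 × 9.81) ≈ 8.16 m.

h ≈ 8.16 m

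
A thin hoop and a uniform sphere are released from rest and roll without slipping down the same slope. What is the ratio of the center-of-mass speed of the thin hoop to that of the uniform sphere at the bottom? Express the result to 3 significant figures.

v_ratio ≈ 0.837

Each satisfies Mgh = ½(1+k)Mv² with k = I/(MR²), so v ∝ 1/√(1+k).
For the thin hoop k = 1; for the uniform sphere k = 0.4.
v₁/v₂ = √((1+k₂)/(1+k₁)) = √(1.4/2) ≈ 0.837.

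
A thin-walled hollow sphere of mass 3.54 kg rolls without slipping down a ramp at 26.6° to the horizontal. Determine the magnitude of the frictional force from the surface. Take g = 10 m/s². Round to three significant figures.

f ≈ 6.34 N

Here I = (2/3)MR², so the shape factor k = I/(MR²) = 2/3.
Along the incline Mg sinθ − f = Ma, and torque about the center fR = Iα = kMR²(a/R) gives f = kMa.
Combining, a = g sinθ/(1+k) and f = kMa = kMg sinθ/(1+k).
f = (2/3) × 3.54 × 10 × sin26.6° / 1.667 ≈ 6.34 N.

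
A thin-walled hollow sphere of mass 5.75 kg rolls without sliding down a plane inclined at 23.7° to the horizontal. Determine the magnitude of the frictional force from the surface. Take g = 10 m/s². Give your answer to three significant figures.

With I = (2/3)MR², the ratio k = I/(MR²) is 2/3.
Along the incline Mg sinθ − f = Ma, and torque about the center fR = Iα = kMR²(a/R) gives f = kMa.
Combining, a = g sinθ/(1+k) and f = kMa = kMg sinθ/(1+k).
f = (2/3) × 5.75 × 10 × sin23.7° / 1.667 ≈ 9.24 N.

f ≈ 9.24 N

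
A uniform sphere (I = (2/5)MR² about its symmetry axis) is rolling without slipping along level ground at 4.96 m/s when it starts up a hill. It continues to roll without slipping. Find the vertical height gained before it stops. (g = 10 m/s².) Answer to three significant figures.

h ≈ 1.72 m

With I = (2/5)MR², the ratio k = I/(MR²) is 0.4.
Rolling without slipping gives ω = v/R, so the total kinetic energy is ½Mv² + ½Iω² = ½(1+k)Mv² = (7/10)Mv².
At the top the kinetic energy is zero, so (7/10)Mv₀² = Mgh.
Thus h = (1+k)v₀²/(2g) = 1.4 × 4.96² / (2 × 10) ≈ 1.72 m.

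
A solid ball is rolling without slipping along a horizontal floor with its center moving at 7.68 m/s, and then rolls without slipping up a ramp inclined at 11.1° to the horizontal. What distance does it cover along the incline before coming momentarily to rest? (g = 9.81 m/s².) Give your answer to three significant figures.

d ≈ 21.9 m

With I = (2/5)MR², the ratio k = I/(MR²) is 0.4.
Pure rolling means v = ωR; then KE = ½Mv² + ½I(v/R)² = ½(1+k)Mv² = (7/10)Mv².
Setting this equal to Mgh gives the vertical rise h = (1+k)v₀²/(2g) = 1.4×7.68²/(2×9.81) = 4.209 m.
The distance along the slope is d = h/sinθ = 4.209/sin11.1° ≈ 21.9 m.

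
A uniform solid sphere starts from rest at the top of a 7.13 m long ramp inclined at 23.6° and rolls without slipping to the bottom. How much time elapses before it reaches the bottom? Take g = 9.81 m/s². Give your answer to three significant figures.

For this body I = (2/5)MR², i.e. k = I/(MR²) = 0.4.
Along the incline Mg sinθ − f = Ma, and torque about the center fR = Iα = kMR²(a/R) gives f = kMa.
Hence a = g sinθ/(1+k) = 9.81×sin23.6°/1.4 = 2.805 m/s².
With constant a from rest, t = √(2L/a) = √(2·7.13/2.805) ≈ 2.25 s.

t ≈ 2.25 s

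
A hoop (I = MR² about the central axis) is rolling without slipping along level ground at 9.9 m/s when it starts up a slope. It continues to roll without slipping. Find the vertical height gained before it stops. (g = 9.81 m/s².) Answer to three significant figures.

h ≈ 9.99 m

With I = MR², the ratio k = I/(MR²) is 1.
Pure rolling means v = ωR; then KE = ½Mv² + ½I(v/R)² = ½(1+k)Mv² = Mv².
At the top the kinetic energy is zero, so Mv₀² = Mgh.
Thus h = (1+k)v₀²/(2g) = 2 × 9.9² / (2 × 9.81) ≈ 9.99 m.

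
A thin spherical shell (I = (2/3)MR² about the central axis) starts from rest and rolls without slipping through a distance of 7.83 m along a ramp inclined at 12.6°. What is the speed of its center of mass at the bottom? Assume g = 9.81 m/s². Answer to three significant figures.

v ≈ 4.48 m/s

For this body I = (2/3)MR², i.e. k = I/(MR²) = 2/3.
Since it rolls without slipping, ω = v/R and KE = ½Mv² + ½Iω² = ½(1+k)Mv² = (5/6)Mv².
The vertical drop is h = L sinθ = 7.83 × sin12.6° = 1.708 m.
Energy conservation: Mgh = (5/6)Mv², so v = √(2gh/(1+k)) = √(2 × 9.81 × 1.708 / 1.667) ≈ 4.48 m/s.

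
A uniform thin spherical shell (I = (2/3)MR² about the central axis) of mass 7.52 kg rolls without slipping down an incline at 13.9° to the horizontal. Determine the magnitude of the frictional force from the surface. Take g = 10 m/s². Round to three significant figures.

f ≈ 7.23 N

For this body I = (2/3)MR², i.e. k = I/(MR²) = 2/3.
Translational: Mg sinθ − f = Ma. Rotational about the CM: fR = Iα = kMRa, so f = kMa.
Combining, a = g sinθ/(1+k) and f = kMa = kMg sinθ/(1+k).
f = (2/3) × 7.52 × 10 × sin13.9° / 1.667 ≈ 7.23 N.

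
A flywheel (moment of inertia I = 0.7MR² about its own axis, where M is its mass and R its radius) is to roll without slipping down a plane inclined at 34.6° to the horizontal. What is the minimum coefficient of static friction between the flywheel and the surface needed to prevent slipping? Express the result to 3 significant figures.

The moment of inertia is 0.7MR², giving k ≡ I/(MR²) = 0.7.
Newton's second law down the slope: Mg sinθ − f = Ma. The torque equation fR = Iα (with α = a/R) gives f = kMa.
These give a = g sinθ/(1+k) and the required friction f = kMg sinθ/(1+k).
With N = Mg cosθ, the no-slip condition f ≤ μN gives μ_min = f/N = k tanθ/(1+k).
μ_min = 0.7 × tan34.6° / 1.7 ≈ 0.284.

μ_min ≈ 0.284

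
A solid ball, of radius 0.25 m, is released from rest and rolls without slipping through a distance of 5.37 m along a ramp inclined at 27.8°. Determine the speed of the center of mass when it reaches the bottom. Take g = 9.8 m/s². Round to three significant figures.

v ≈ 5.92 m/s

For this body I = (2/5)MR², i.e. k = I/(MR²) = 0.4.
Pure rolling means v = ωR; then KE = ½Mv² + ½I(v/R)² = ½(1+k)Mv² = (7/10)Mv².
The vertical drop is h = L sinθ = 5.37 × sin27.8° = 2.504 m.
Setting Mgh = (7/10)Mv² gives v = √(2gh/(1+k)) = √(2·9.8·2.504/1.4) ≈ 5.92 m/s.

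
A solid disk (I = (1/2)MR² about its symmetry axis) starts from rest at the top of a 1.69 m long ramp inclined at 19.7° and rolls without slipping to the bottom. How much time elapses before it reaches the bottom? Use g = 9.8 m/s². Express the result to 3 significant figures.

Here I = (1/2)MR², so the shape factor k = I/(MR²) = 0.5.
Newton's second law down the slope: Mg sinθ − f = Ma. The torque equation fR = Iα (with α = a/R) gives f = kMa.
Hence a = g sinθ/(1+k) = 9.8×sin19.7°/1.5 = 2.202 m/s².
Starting from rest, L = ½at², so t = √(2L/a) = √(2×1.69/2.202) ≈ 1.24 s.

t ≈ 1.24 s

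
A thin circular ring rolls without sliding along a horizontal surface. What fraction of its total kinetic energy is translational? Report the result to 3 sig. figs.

The moment of inertia is MR², giving k ≡ I/(MR²) = 1.
Since ω = v/R, the translational part is ½Mv² and the rotational part is ½I(v/R)² = ½kMv²; the total is ½(1+k)Mv².
The translational fraction is therefore 1/(1+k) = 1/2 ≈ 0.500.

fraction ≈ 0.500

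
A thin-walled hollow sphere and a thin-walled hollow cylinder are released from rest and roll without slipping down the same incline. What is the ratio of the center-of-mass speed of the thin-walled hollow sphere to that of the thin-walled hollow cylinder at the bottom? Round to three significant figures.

Each satisfies Mgh = ½(1+k)Mv² with k = I/(MR²), so v ∝ 1/√(1+k).
For the thin-walled hollow sphere k = 2/3; for the thin-walled hollow cylinder k = 1.
v₁/v₂ = √((1+k₂)/(1+k₁)) = √(2/1.667) ≈ 1.10.

v_ratio ≈ 1.10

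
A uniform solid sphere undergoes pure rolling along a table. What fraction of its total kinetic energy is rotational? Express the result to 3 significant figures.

fraction ≈ 0.286

The moment of inertia is (2/5)MR², giving k ≡ I/(MR²) = 0.4.
Since ω = v/R, the translational part is ½Mv² and the rotational part is ½I(v/R)² = ½kMv²; the total is ½(1+k)Mv².
The rotational fraction is therefore k/(1+k) = 0.4/1.4 ≈ 0.286.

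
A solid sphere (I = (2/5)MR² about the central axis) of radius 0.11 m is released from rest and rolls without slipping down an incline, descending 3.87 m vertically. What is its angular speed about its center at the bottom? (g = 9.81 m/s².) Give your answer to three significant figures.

The moment of inertia is (2/5)MR², giving k ≡ I/(MR²) = 0.4.
Pure rolling means v = ωR; then KE = ½Mv² + ½I(v/R)² = ½(1+k)Mv² = (7/10)Mv².
Energy conservation Mgh = ½(1+k)Mv² gives v = √(2gh/(1+k)) = √(2 × 9.81 × 3.87 / 1.4) = 7.364 m/s.
The angular speed follows from ω = v/R = 7.364/0.11 ≈ 66.9 rad/s.

ω ≈ 66.9 rad/s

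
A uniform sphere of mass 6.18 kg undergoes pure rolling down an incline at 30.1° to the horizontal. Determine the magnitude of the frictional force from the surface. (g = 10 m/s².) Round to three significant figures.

For this body I = (2/5)MR², i.e. k = I/(MR²) = 0.4.
Along the incline Mg sinθ − f = Ma, and torque about the center fR = Iα = kMR²(a/R) gives f = kMa.
Combining, a = g sinθ/(1+k) and f = kMa = kMg sinθ/(1+k).
f = 0.4 × 6.18 × 10 × sin30.1° / 1.4 ≈ 8.86 N.

f ≈ 8.86 N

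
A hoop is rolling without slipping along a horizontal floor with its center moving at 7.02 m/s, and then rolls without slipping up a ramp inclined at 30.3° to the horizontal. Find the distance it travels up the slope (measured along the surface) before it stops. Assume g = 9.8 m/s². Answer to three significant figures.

The moment of inertia is MR², giving k ≡ I/(MR²) = 1.
Since it rolls without slipping, ω = v/R and KE = ½Mv² + ½Iω² = ½(1+k)Mv² = Mv².
Setting this equal to Mgh gives the vertical rise h = (1+k)v₀²/(2g) = 2×7.02²/(2×9.8) = 5.029 m.
The distance along the slope is d = h/sinθ = 5.029/sin30.3° ≈ 9.97 m.

d ≈ 9.97 m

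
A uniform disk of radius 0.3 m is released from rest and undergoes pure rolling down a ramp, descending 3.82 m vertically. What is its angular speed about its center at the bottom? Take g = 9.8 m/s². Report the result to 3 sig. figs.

ω ≈ 23.6 rad/s

The moment of inertia is (1/2)MR², giving k ≡ I/(MR²) = 0.5.
Since it rolls without slipping, ω = v/R and KE = ½Mv² + ½Iω² = ½(1+k)Mv² = (3/4)Mv².
Energy conservation Mgh = ½(1+k)Mv² gives v = √(2gh/(1+k)) = √(2 × 9.8 × 3.82 / 1.5) = 7.065 m/s.
Then ω = v/R = 7.065 / 0.3 ≈ 23.6 rad/s.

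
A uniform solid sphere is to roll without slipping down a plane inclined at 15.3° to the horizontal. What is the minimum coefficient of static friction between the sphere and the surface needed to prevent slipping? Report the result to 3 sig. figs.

The moment of inertia is (2/5)MR², giving k ≡ I/(MR²) = 0.4.
Newton's second law down the slope: Mg sinθ − f = Ma. The torque equation fR = Iα (with α = a/R) gives f = kMa.
These give a = g sinθ/(1+k) and the required friction f = kMg sinθ/(1+k).
With N = Mg cosθ, the no-slip condition f ≤ μN gives μ_min = f/N = k tanθ/(1+k).
μ_min = 0.4 × tan15.3° / 1.4 ≈ 0.0782.

μ_min ≈ 0.0782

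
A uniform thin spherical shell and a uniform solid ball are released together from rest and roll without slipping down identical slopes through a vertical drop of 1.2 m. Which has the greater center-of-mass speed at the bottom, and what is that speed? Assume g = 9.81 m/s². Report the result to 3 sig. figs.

For rolling without slipping, Mgh = ½(1+k)Mv² where k = I/(MR²), so v = √(2gh/(1+k)).
Uniform thin spherical shell: k = 2/3, giving v = √(2×9.81×1.2/1.667) = 3.759 m/s.
Uniform solid ball: k = 0.4, giving v = √(2×9.81×1.2/1.4) = 4.101 m/s.
The smaller k wins: the uniform solid ball, at ≈ 4.10 m/s.

the uniform solid ball, at v ≈ 4.10 m/s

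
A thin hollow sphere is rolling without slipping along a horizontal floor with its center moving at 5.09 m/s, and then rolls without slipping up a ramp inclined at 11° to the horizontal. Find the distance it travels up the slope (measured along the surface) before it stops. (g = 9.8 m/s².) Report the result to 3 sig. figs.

d ≈ 11.5 m

With I = (2/3)MR², the ratio k = I/(MR²) is 2/3.
The rolling condition ω = v/R makes the rotational term ½I(v/R)² = ½kMv², so KE_total = ½(1+k)Mv² = (5/6)Mv².
Setting this equal to Mgh gives the vertical rise h = (1+k)v₀²/(2g) = 1.667×5.09²/(2×9.8) = 2.203 m.
Along the incline, d = h/sinθ = 2.203/sin11° ≈ 11.5 m.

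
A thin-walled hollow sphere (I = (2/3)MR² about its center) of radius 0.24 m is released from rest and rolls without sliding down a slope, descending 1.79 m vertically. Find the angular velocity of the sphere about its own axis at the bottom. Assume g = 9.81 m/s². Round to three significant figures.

For this body I = (2/3)MR², i.e. k = I/(MR²) = 2/3.
Pure rolling means v = ωR; then KE = ½Mv² + ½I(v/R)² = ½(1+k)Mv² = (5/6)Mv².
Energy conservation Mgh = ½(1+k)Mv² gives v = √(2gh/(1+k)) = √(2 × 9.81 × 1.79 / 1.667) = 4.59 m/s.
The angular speed follows from ω = v/R = 4.59/0.24 ≈ 19.1 rad/s.

ω ≈ 19.1 rad/s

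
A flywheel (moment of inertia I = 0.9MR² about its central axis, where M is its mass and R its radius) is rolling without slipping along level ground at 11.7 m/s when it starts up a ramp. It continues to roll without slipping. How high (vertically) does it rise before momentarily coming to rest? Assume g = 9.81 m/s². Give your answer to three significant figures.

h ≈ 13.3 m

For this body I = 0.9MR², i.e. k = I/(MR²) = 0.9.
The rolling condition ω = v/R makes the rotational term ½I(v/R)² = ½kMv², so KE_total = ½(1+k)Mv² = (19/20)Mv².
All of this converts to potential energy at the highest point: (19/20)Mv₀² = Mgh.
Thus h = (1+k)v₀²/(2g) = 1.9 × 11.7² / (2 × 9.81) ≈ 13.3 m.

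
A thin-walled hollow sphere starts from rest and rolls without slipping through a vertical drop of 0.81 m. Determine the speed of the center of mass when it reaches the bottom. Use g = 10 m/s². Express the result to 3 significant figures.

The moment of inertia is (2/3)MR², giving k ≡ I/(MR²) = 2/3.
Pure rolling means v = ωR; then KE = ½Mv² + ½I(v/R)² = ½(1+k)Mv² = (5/6)Mv².
Energy conservation: Mgh = (5/6)Mv², so v = √(2gh/(1+k)) = √(2 × 10 × 0.81 / 1.667) ≈ 3.12 m/s.

v ≈ 3.12 m/s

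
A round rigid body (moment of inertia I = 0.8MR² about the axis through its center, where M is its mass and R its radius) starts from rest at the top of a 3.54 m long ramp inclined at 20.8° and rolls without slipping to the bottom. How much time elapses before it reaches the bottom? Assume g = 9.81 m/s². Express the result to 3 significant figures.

For this body I = 0.8MR², i.e. k = I/(MR²) = 0.8.
Along the incline Mg sinθ − f = Ma, and torque about the center fR = Iα = kMR²(a/R) gives f = kMa.
Hence a = g sinθ/(1+k) = 9.81×sin20.8°/1.8 = 1.935 m/s².
With constant a from rest, t = √(2L/a) = √(2·3.54/1.935) ≈ 1.91 s.

t ≈ 1.91 s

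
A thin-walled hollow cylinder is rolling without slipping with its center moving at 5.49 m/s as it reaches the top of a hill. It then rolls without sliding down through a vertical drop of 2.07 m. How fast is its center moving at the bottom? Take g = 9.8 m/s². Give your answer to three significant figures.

v ≈ 7.10 m/s

With I = MR², the ratio k = I/(MR²) is 1.
Since it rolls without slipping, ω = v/R and KE = ½Mv² + ½Iω² = ½(1+k)Mv² = Mv².
Energy conservation: Mv₀² + Mgh = Mv², so v² = v₀² + 2gh/(1+k).
v = √(5.49² + 2×9.8×2.07/2) = √50.43 ≈ 7.10 m/s.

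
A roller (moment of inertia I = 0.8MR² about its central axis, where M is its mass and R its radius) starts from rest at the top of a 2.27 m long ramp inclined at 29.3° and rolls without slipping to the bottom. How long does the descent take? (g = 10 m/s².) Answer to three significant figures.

For this body I = 0.8MR², i.e. k = I/(MR²) = 0.8.
Translational: Mg sinθ − f = Ma. Rotational about the CM: fR = Iα = kMRa, so f = kMa.
Hence a = g sinθ/(1+k) = 10×sin29.3°/1.8 = 2.719 m/s².
Starting from rest, L = ½at², so t = √(2L/a) = √(2×2.27/2.719) ≈ 1.29 s.

t ≈ 1.29 s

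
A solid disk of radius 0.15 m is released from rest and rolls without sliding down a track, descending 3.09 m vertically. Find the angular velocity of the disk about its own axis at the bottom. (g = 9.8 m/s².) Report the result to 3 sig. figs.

With I = (1/2)MR², the ratio k = I/(MR²) is 0.5.
Since it rolls without slipping, ω = v/R and KE = ½Mv² + ½Iω² = ½(1+k)Mv² = (3/4)Mv².
Energy conservation Mgh = ½(1+k)Mv² gives v = √(2gh/(1+k)) = √(2 × 9.8 × 3.09 / 1.5) = 6.354 m/s.
Then ω = v/R = 6.354 / 0.15 ≈ 42.4 rad/s.

ω ≈ 42.4 rad/s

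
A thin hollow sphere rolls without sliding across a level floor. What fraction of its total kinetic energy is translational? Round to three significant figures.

fraction ≈ 0.600

For this body I = (2/3)MR², i.e. k = I/(MR²) = 2/3.
Since ω = v/R, the translational part is ½Mv² and the rotational part is ½I(v/R)² = ½kMv²; the total is ½(1+k)Mv².
The translational fraction is therefore 1/(1+k) = 1/1.667 ≈ 0.600.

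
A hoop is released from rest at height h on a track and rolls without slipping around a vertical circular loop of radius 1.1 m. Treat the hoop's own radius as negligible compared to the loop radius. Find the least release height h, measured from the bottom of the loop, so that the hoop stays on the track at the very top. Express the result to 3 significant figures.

h_min ≈ 3.30 m

Here I = MR², so the shape factor k = I/(MR²) = 1.
At the top, contact is just lost when gravity alone supplies the centripetal force: Mg = Mv_top²/r, i.e. v_top² = gr.
With ω = v/R, the kinetic energy at speed v is ½(1+k)Mv² = Mv².
Energy conservation from release (height h) to the top (height 2r): Mgh = Mg(2r) + M·gr.
Thus h_min = 2r + (1+k)r/2 = r(2 + 2/2) = 1.1 × 3 ≈ 3.30 m.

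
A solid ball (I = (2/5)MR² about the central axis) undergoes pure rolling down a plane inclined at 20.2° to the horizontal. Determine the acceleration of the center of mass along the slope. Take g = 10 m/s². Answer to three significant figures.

a ≈ 2.47 m/s²

The moment of inertia is (2/5)MR², giving k ≡ I/(MR²) = 0.4.
Newton's second law down the slope: Mg sinθ − f = Ma. The torque equation fR = Iα (with α = a/R) gives f = kMa.
Eliminating f: Mg sinθ = (1+k)Ma, so a = g sinθ/(1+k) = 10 × sin20.2° / 1.4 ≈ 2.47 m/s².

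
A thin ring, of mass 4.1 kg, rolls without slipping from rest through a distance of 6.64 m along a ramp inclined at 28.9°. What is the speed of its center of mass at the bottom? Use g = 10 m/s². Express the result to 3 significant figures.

v ≈ 5.66 m/s

Here I = MR², so the shape factor k = I/(MR²) = 1.
Pure rolling means v = ωR; then KE = ½Mv² + ½I(v/R)² = ½(1+k)Mv² = Mv².
The vertical drop is h = L sinθ = 6.64 × sin28.9° = 3.209 m.
Energy conservation: Mgh = Mv², so v = √(2gh/(1+k)) = √(2 × 10 × 3.209 / 2) ≈ 5.66 m/s.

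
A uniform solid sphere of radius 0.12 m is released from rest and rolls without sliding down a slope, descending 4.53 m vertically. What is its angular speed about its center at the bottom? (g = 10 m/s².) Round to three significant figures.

ω ≈ 67.0 rad/s

Here I = (2/5)MR², so the shape factor k = I/(MR²) = 0.4.
The rolling condition ω = v/R makes the rotational term ½I(v/R)² = ½kMv², so KE_total = ½(1+k)Mv² = (7/10)Mv².
Energy conservation Mgh = ½(1+k)Mv² gives v = √(2gh/(1+k)) = √(2 × 10 × 4.53 / 1.4) = 8.045 m/s.
The angular speed follows from ω = v/R = 8.045/0.12 ≈ 67.0 rad/s.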